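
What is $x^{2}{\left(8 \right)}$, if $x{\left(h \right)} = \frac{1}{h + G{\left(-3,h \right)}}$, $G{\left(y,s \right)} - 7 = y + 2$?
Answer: $\frac{1}{196} \approx 0.005102$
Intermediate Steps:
$G{\left(y,s \right)} = 9 + y$ ($G{\left(y,s \right)} = 7 + \left(y + 2\right) = 7 + \left(2 + y\right) = 9 + y$)
$x{\left(h \right)} = \frac{1}{6 + h}$ ($x{\left(h \right)} = \frac{1}{h + \left(9 - 3\right)} = \frac{1}{h + 6} = \frac{1}{6 + h}$)
$x^{2}{\left(8 \right)} = \left(\frac{1}{6 + 8}\right)^{2} = \left(\frac{1}{14}\right)^{2} = \frac{1}{196}$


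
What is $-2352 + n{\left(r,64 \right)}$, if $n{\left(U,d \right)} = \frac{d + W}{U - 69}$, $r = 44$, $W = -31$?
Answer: $- \frac{58833}{25} \approx -2353.3$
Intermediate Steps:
$n{\left(U,d \right)} = \frac{-31 + d}{-69 + U}$ ($n{\left(U,d \right)} = \frac{d - 31}{U - 69} = \frac{-31 + d}{-69 + U}$)
$-2352 + n{\left(r,64 \right)} = -2352 + \frac{-31 + 64}{-69 + 44} = -2352 + \frac{1}{-25} \cdot 33 = -2352 - \frac{33}{25} = - \frac{58833}{25}$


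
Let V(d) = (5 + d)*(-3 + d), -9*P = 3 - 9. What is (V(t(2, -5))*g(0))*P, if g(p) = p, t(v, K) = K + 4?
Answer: 0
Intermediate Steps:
t(v, K) = 4 + K
P = 2/3 (P = -(3 - 9)/9 = -1/9*(-6) = 2/3 ≈ 0.66667)
V(d) = (-3 + d)*(5 + d)
(V(t(2, -5))*g(0))*P = ((-15 + (4 - 5)**2 + 2*(4 - 5))*0)*(2/3) = ((-15 + (-1)**2 + 2*(-1))*0)*(2/3) = ((-15 + 1 - 2)*0)*(2/3) = -16*0*(2/3) = 0*(2/3) = 0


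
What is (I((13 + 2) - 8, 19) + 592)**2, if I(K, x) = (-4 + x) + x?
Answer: 391876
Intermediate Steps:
I(K, x) = -4 + 2*x
(I((13 + 2) - 8, 19) + 592)**2 = ((-4 + 2*19) + 592)**2 = ((-4 + 38) + 592)**2 = (34 + 592)**2 = 626**2 = 391876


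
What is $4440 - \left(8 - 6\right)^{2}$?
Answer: $4436$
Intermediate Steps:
$4440 - \left(8 - 6\right)^{2} = 4440 - 2^{2} = 4440 - 4 = 4436$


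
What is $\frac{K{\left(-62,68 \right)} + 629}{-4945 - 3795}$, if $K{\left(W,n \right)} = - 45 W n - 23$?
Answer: $- \frac{95163}{4370} \approx -21.776$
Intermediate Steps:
$K{\left(W,n \right)} = -23 - 45 W n$ ($K{\left(W,n \right)} = - 45 W n - 23 = -23 - 45 W n$)
$\frac{K{\left(-62,68 \right)} + 629}{-4945 - 3795} = \frac{\left(-23 - \left(-2790\right) 68\right) + 629}{-4945 - 3795} = \frac{\left(-23 + 189720\right) + 629}{-8740} = \left(189697 + 629\right) \left(- \frac{1}{8740}\right) = 190326 \left(- \frac{1}{8740}\right) = - \frac{95163}{4370}$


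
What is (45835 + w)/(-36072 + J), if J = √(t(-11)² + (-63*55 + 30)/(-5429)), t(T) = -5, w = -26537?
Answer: -472402708578/883019492597 - 67543*√3854590/1766038985194 ≈ -0.53506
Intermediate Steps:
J = 14*√3854590/5429 (J = √((-5)² + (-63*55 + 30)/(-5429)) = √(25 + (-3465 + 30)*(-1/5429)) = √(25 - 3435*(-1/5429)) = √(25 + 3435/5429) = √(139160/5429) = 14*√3854590/5429 ≈ 5.0629)
(45835 + w)/(-36072 + J) = (45835 - 26537)/(-36072 + 14*√3854590/5429) = 19298/(-36072 + 14*√3854590/5429)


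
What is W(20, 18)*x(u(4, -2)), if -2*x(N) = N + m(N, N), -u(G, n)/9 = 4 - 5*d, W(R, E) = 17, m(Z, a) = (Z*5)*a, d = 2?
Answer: -124389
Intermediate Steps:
m(Z, a) = 5*Z*a (m(Z, a) = (5*Z)*a = 5*Z*a)
u(G, n) = 54 (u(G, n) = -9*(4 - 5*2) = -9*(4 - 10) = -9*(-6) = 54)
x(N) = -5*N**2/2 - N/2 (x(N) = -(N + 5*N*N)/2 = -(N + 5*N**2)/2 = -5*N**2/2 - N/2)
W(20, 18)*x(u(4, -2)) = 17*((1/2)*54*(-1 - 5*54)) = 17*((1/2)*54*(-1 - 270)) = 17*((1/2)*54*(-271)) = 17*(-7317) = -124389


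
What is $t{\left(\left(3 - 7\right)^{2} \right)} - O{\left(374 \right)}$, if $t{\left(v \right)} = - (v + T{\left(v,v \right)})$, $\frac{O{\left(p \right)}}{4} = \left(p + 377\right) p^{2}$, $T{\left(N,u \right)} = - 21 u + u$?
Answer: $-420187200$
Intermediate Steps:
$T{\left(N,u \right)} = - 20 u$
$O{\left(p \right)} = 4 p^{2} \left(377 + p\right)$ ($O{\left(p \right)} = 4 \left(p + 377\right) p^{2} = 4 \left(377 + p\right) p^{2} = 4 p^{2} \left(377 + p\right)$)
$t{\left(v \right)} = 19 v$ ($t{\left(v \right)} = - (v - 20 v) = - \left(-19\right) v = 19 v$)
$t{\left(\left(3 - 7\right)^{2} \right)} - O{\left(374 \right)} = 19 \left(3 - 7\right)^{2} - 4 \cdot 374^{2} \left(377 + 374\right) = 19 \left(-4\right)^{2} - 4 \cdot 139876 \cdot 751 = 19 \cdot 16 - 420187504 = 304 - 420187504 = -420187200$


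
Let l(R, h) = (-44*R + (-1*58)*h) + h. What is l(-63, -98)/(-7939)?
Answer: -8358/7939 ≈ -1.0528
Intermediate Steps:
l(R, h) = -57*h - 44*R (l(R, h) = (-44*R - 58*h) + h = (-58*h - 44*R) + h = -57*h - 44*R)
l(-63, -98)/(-7939) = (-57*(-98) - 44*(-63))/(-7939) = (5586 + 2772)*(-1/7939) = 8358*(-1/7939) = -8358/7939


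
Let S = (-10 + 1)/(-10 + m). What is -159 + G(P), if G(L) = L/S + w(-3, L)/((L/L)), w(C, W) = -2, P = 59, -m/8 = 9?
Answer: 3389/9 ≈ 376.56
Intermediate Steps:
m = -72 (m = -8*9 = -72)
S = 9/82 (S = (-10 + 1)/(-10 - 72) = -9/(-82) = -9*(-1/82) = 9/82 ≈ 0.10976)
G(L) = -2 + 82*L/9 (G(L) = L/(9/82) - 2/(L/L) = L*(82/9) - 2/1 = 82*L/9 - 2*1 = 82*L/9 - 2 = -2 + 82*L/9)
-159 + G(P) = -159 + (-2 + (82/9)*59) = -159 + (-2 + 4838/9) = -159 + 4820/9 = 3389/9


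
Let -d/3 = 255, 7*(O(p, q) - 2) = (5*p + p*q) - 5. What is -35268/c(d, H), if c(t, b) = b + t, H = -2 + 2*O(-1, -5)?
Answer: 246876/5351 ≈ 46.136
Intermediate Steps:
O(p, q) = 9/7 + 5*p/7 + p*q/7 (O(p, q) = 2 + ((5*p + p*q) - 5)/7 = 2 + (-5 + 5*p + p*q)/7 = 2 + (-5/7 + 5*p/7 + p*q/7) = 9/7 + 5*p/7 + p*q/7)
d = -765 (d = -3*255 = -765)
H = 4/7 (H = -2 + 2*(9/7 + (5/7)*(-1) + (1/7)*(-1)*(-5)) = -2 + 2*(9/7 - 5/7 + 5/7) = -2 + 2*(9/7) = -2 + 18/7 = 4/7 ≈ 0.57143)
-35268/c(d, H) = -35268/(4/7 - 765) = -35268/(-5351/7) = -35268*(-7/5351) = 246876/5351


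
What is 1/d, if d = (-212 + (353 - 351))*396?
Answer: -1/83160 ≈ -1.2025e-5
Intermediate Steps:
d = -83160 (d = (-212 + 2)*396 = -210*396 = -83160)
1/d = 1/(-83160) = -1/83160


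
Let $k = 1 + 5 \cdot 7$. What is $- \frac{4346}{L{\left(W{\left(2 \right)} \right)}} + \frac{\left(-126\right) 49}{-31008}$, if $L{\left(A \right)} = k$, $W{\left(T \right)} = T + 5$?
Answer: $- \frac{5605771}{46512} \approx -120.52$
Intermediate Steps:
$k = 36$ ($k = 1 + 35 = 36$)
$W{\left(T \right)} = 5 + T$
$L{\left(A \right)} = 36$
$- \frac{4346}{L{\left(W{\left(2 \right)} \right)}} + \frac{\left(-126\right) 49}{-31008} = - \frac{4346}{36} + \frac{\left(-126\right) 49}{-31008} = \left(-4346\right) \frac{1}{36} - - \frac{1029}{5168} = - \frac{2173}{18} + \frac{1029}{5168} = - \frac{5605771}{46512}$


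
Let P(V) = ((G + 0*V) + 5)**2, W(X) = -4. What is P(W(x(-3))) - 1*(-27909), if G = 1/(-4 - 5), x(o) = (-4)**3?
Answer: 2262565/81 ≈ 27933.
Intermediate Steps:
x(o) = -64
G = -1/9 (G = 1/(-9) = -1/9 ≈ -0.11111)
P(V) = 1936/81 (P(V) = ((-1/9 + 0*V) + 5)**2 = ((-1/9 + 0) + 5)**2 = (-1/9 + 5)**2 = (44/9)**2 = 1936/81)
P(W(x(-3))) - 1*(-27909) = 1936/81 - 1*(-27909) = 1936/81 + 27909 = 2262565/81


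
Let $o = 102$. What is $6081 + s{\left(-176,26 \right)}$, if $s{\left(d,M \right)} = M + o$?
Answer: $6209$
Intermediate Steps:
$s{\left(d,M \right)} = 102 + M$ ($s{\left(d,M \right)} = M + 102 = 102 + M$)
$6081 + s{\left(-176,26 \right)} = 6081 + \left(102 + 26\right) = 6081 + 128 = 6209$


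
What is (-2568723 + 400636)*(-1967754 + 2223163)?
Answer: -553748932583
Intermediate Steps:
(-2568723 + 400636)*(-1967754 + 2223163) = -2168087*255409 = -553748932583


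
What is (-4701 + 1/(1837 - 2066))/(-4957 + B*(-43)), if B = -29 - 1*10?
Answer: 107653/75112 ≈ 1.4332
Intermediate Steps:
B = -39 (B = -29 - 10 = -39)
(-4701 + 1/(1837 - 2066))/(-4957 + B*(-43)) = (-4701 + 1/(1837 - 2066))/(-4957 - 39*(-43)) = (-4701 + 1/(-229))/(-4957 + 1677) = (-4701 - 1/229)/(-3280) = -1076530/229*(-1/3280) = 107653/75112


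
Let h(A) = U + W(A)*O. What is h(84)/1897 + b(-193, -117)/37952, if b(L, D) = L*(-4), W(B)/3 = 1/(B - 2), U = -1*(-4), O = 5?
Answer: 2376879/105421168 ≈ 0.022546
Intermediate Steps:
U = 4
W(B) = 3/(-2 + B) (W(B) = 3/(B - 2) = 3/(-2 + B))
b(L, D) = -4*L
h(A) = 4 + 15/(-2 + A) (h(A) = 4 + (3/(-2 + A))*5 = 4 + 15/(-2 + A))
h(84)/1897 + b(-193, -117)/37952 = ((7 + 4*84)/(-2 + 84))/1897 - 4*(-193)/37952 = ((7 + 336)/82)*(1/1897) + 772*(1/37952) = ((1/82)*343)*(1/1897) + 193/9488 = (343/82)*(1/1897) + 193/9488 = 49/22222 + 193/9488 = 2376879/105421168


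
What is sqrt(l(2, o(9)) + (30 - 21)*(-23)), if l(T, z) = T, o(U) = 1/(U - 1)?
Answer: I*sqrt(205) ≈ 14.318*I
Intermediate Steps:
o(U) = 1/(-1 + U)
sqrt(l(2, o(9)) + (30 - 21)*(-23)) = sqrt(2 + (30 - 21)*(-23)) = sqrt(2 + 9*(-23)) = sqrt(2 - 207) = sqrt(-205) = I*sqrt(205)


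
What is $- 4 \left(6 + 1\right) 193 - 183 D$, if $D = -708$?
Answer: $124160$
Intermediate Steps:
$- 4 \left(6 + 1\right) 193 - 183 D = - 4 \left(6 + 1\right) 193 - -129564 = \left(-4\right) 7 \cdot 193 + 129564 = \left(-28\right) 193 + 129564 = -5404 + 129564 = 124160$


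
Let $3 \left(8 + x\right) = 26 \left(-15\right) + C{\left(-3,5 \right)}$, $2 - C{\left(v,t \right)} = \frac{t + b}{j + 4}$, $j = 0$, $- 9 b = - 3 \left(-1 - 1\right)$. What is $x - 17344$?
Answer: $- \frac{629341}{36} \approx -17482.0$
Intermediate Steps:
$b = - \frac{2}{3}$ ($b = - \frac{\left(-3\right) \left(-1 - 1\right)}{9} = - \frac{\left(-3\right) \left(-2\right)}{9} = \left(- \frac{1}{9}\right) 6 = - \frac{2}{3} \approx -0.66667$)
$C{\left(v,t \right)} = \frac{13}{6} - \frac{t}{4}$ ($C{\left(v,t \right)} = 2 - \frac{t - \frac{2}{3}}{0 + 4} = 2 - \frac{- \frac{2}{3} + t}{4} = 2 - \left(- \frac{2}{3} + t\right) \frac{1}{4} = 2 - \left(- \frac{1}{6} + \frac{t}{4}\right) = \frac{13}{6} - \frac{t}{4}$)
$x = - \frac{4957}{36}$ ($x = -8 + \frac{26 \left(-15\right) + \left(\frac{13}{6} - \frac{5}{4}\right)}{3} = -8 + \frac{-390 + \left(\frac{13}{6} - \frac{5}{4}\right)}{3} = -8 + \frac{-390 + \frac{11}{12}}{3} = -8 + \frac{1}{3} \left(- \frac{4669}{12}\right) = -8 - \frac{4669}{36} = - \frac{4957}{36} \approx -137.69$)
$x - 17344 = - \frac{4957}{36} - 17344 = - \frac{629341}{36}$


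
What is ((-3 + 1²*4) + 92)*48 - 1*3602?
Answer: 862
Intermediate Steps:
((-3 + 1²*4) + 92)*48 - 1*3602 = ((-3 + 1*4) + 92)*48 - 3602 = ((-3 + 4) + 92)*48 - 3602 = (1 + 92)*48 - 3602 = 93*48 - 3602 = 4464 - 3602 = 862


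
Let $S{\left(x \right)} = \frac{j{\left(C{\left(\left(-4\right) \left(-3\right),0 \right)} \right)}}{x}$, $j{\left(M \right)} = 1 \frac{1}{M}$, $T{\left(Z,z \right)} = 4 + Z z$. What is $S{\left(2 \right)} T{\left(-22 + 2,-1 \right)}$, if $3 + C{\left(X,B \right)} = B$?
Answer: $-4$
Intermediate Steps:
$C{\left(X,B \right)} = -3 + B$
$j{\left(M \right)} = \frac{1}{M}$
$S{\left(x \right)} = - \frac{1}{3 x}$ ($S{\left(x \right)} = \frac{1}{\left(-3 + 0\right) x} = \frac{1}{\left(-3\right) x} = - \frac{1}{3 x}$)
$S{\left(2 \right)} T{\left(-22 + 2,-1 \right)} = - \frac{1}{3 \cdot 2} \left(4 + \left(-22 + 2\right) \left(-1\right)\right) = \left(- \frac{1}{3}\right) \frac{1}{2} \left(4 - -20\right) = - \frac{4 + 20}{6} = \left(- \frac{1}{6}\right) 24 = -4$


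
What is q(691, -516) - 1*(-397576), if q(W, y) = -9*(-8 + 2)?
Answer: 397630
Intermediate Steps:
q(W, y) = 54 (q(W, y) = -9*(-6) = 54)
q(691, -516) - 1*(-397576) = 54 - 1*(-397576) = 54 + 397576 = 397630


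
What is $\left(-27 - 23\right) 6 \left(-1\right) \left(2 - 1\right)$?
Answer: $300$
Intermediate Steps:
$\left(-27 - 23\right) 6 \left(-1\right) \left(2 - 1\right) = - 50 \left(- 6 \left(2 - 1\right)\right) = - 50 \left(\left(-6\right) 1\right) = \left(-50\right) \left(-6\right) = 300$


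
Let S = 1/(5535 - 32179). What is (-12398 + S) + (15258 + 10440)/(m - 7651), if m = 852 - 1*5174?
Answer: -1318584493687/106336204 ≈ -12400.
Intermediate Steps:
m = -4322 (m = 852 - 5174 = -4322)
S = -1/26644 (S = 1/(-26644) = -1/26644 ≈ -3.7532e-5)
(-12398 + S) + (15258 + 10440)/(m - 7651) = (-12398 - 1/26644) + (15258 + 10440)/(-4322 - 7651) = -330332313/26644 + 25698/(-11973) = -330332313/26644 + 25698*(-1/11973) = -330332313/26644 - 8566/3991 = -1318584493687/106336204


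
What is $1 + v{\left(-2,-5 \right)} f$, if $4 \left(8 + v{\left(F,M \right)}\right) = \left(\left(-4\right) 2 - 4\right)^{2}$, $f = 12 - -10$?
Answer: $617$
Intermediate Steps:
$f = 22$ ($f = 12 + 10 = 22$)
$v{\left(F,M \right)} = 28$ ($v{\left(F,M \right)} = -8 + \frac{\left(\left(-4\right) 2 - 4\right)^{2}}{4} = -8 + \frac{\left(-8 - 4\right)^{2}}{4} = -8 + \frac{\left(-12\right)^{2}}{4} = -8 + \frac{1}{4} \cdot 144 = -8 + 36 = 28$)
$1 + v{\left(-2,-5 \right)} f = 1 + 28 \cdot 22 = 1 + 616 = 617$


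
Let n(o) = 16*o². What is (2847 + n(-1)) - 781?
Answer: 2082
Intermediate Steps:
(2847 + n(-1)) - 781 = (2847 + 16*(-1)²) - 781 = (2847 + 16*1) - 781 = (2847 + 16) - 781 = 2863 - 781 = 2082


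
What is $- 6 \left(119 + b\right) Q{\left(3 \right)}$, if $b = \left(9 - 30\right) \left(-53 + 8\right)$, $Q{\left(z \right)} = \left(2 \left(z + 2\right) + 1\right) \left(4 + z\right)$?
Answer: $-491568$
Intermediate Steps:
$Q{\left(z \right)} = \left(4 + z\right) \left(5 + 2 z\right)$ ($Q{\left(z \right)} = \left(2 \left(2 + z\right) + 1\right) \left(4 + z\right) = \left(\left(4 + 2 z\right) + 1\right) \left(4 + z\right) = \left(5 + 2 z\right) \left(4 + z\right) = \left(4 + z\right) \left(5 + 2 z\right)$)
$b = 945$ ($b = \left(-21\right) \left(-45\right) = 945$)
$- 6 \left(119 + b\right) Q{\left(3 \right)} = - 6 \left(119 + 945\right) \left(20 + 2 \cdot 3^{2} + 13 \cdot 3\right) = - 6 \cdot 1064 \left(20 + 2 \cdot 9 + 39\right) = - 6 \cdot 1064 \left(20 + 18 + 39\right) = - 6 \cdot 1064 \cdot 77 = \left(-6\right) 81928 = -491568$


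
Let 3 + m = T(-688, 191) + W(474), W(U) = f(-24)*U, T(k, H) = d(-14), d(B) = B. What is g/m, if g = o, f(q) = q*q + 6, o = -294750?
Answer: -294750/275851 ≈ -1.0685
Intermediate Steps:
f(q) = 6 + q**2 (f(q) = q**2 + 6 = 6 + q**2)
T(k, H) = -14
g = -294750
W(U) = 582*U (W(U) = (6 + (-24)**2)*U = (6 + 576)*U = 582*U)
m = 275851 (m = -3 + (-14 + 582*474) = -3 + (-14 + 275868) = -3 + 275854 = 275851)
g/m = -294750/275851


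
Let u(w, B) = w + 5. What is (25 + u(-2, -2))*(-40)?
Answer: -1120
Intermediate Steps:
u(w, B) = 5 + w
(25 + u(-2, -2))*(-40) = (25 + (5 - 2))*(-40) = (25 + 3)*(-40) = 28*(-40) = -1120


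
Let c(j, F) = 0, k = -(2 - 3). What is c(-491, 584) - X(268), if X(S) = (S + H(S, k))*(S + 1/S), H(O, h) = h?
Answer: -19320925/268 ≈ -72093.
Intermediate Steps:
k = 1 (k = -1*(-1) = 1)
X(S) = (1 + S)*(S + 1/S) (X(S) = (S + 1)*(S + 1/S) = (1 + S)*(S + 1/S))
c(-491, 584) - X(268) = 0 - (1 + 268 + 1/268 + 268²) = 0 - (1 + 268 + 1/268 + 71824) = 0 - 1*19320925/268 = 0 - 19320925/268 = -19320925/268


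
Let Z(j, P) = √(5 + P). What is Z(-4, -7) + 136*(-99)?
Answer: -13464 + I*√2 ≈ -13464.0 + 1.4142*I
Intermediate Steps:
Z(-4, -7) + 136*(-99) = √(5 - 7) + 136*(-99) = √(-2) - 13464 = I*√2 - 13464 = -13464 + I*√2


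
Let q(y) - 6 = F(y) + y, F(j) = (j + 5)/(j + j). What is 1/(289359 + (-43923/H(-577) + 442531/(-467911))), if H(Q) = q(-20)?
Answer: 51002299/14922342439286 ≈ 3.4178e-6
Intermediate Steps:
F(j) = (5 + j)/(2*j) (F(j) = (5 + j)/((2*j)) = (5 + j)*(1/(2*j)) = (5 + j)/(2*j))
q(y) = 6 + y + (5 + y)/(2*y) (q(y) = 6 + ((5 + y)/(2*y) + y) = 6 + (y + (5 + y)/(2*y)) = 6 + y + (5 + y)/(2*y))
H(Q) = -109/8 (H(Q) = 13/2 - 20 + (5/2)/(-20) = 13/2 - 20 + (5/2)*(-1/20) = 13/2 - 20 - 1/8 = -109/8)
1/(289359 + (-43923/H(-577) + 442531/(-467911))) = 1/(289359 + (-43923/(-109/8) + 442531/(-467911))) = 1/(289359 + (-43923*(-8/109) + 442531*(-1/467911))) = 1/(289359 + (351384/109 - 442531/467911)) = 1/(289359 + 164368202945/51002299) = 1/(14922342439286/51002299) = 51002299/14922342439286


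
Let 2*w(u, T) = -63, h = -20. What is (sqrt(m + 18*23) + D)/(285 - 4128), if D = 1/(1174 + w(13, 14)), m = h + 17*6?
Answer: -2/8781255 - 4*sqrt(31)/3843 ≈ -0.0057955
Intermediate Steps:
w(u, T) = -63/2 (w(u, T) = (1/2)*(-63) = -63/2)
m = 82 (m = -20 + 17*6 = -20 + 102 = 82)
D = 2/2285 (D = 1/(1174 - 63/2) = 1/(2285/2) = 2/2285 ≈ 0.00087527)
(sqrt(m + 18*23) + D)/(285 - 4128) = (sqrt(82 + 18*23) + 2/2285)/(285 - 4128) = (sqrt(82 + 414) + 2/2285)/(-3843) = (sqrt(496) + 2/2285)*(-1/3843) = (4*sqrt(31) + 2/2285)*(-1/3843) = (2/2285 + 4*sqrt(31))*(-1/3843) = -2/8781255 - 4*sqrt(31)/3843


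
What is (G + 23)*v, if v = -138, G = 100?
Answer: -16974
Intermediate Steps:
(G + 23)*v = (100 + 23)*(-138) = 123*(-138) = -16974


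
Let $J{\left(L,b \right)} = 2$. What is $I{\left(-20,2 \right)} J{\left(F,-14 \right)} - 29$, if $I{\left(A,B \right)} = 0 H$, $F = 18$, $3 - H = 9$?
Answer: $-29$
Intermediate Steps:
$H = -6$ ($H = 3 - 9 = -6$)
$I{\left(A,B \right)} = 0$ ($I{\left(A,B \right)} = 0 \left(-6\right) = 0$)
$I{\left(-20,2 \right)} J{\left(F,-14 \right)} - 29 = 0 \cdot 2 - 29 = 0 - 29 = -29$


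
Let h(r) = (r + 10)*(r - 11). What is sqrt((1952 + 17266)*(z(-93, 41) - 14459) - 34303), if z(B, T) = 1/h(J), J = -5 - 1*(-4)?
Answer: I*sqrt(10004671546)/6 ≈ 16671.0*I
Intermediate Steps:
J = -1 (J = -5 + 4 = -1)
h(r) = (-11 + r)*(10 + r) (h(r) = (10 + r)*(-11 + r) = (-11 + r)*(10 + r))
z(B, T) = -1/108 (z(B, T) = 1/(-110 + (-1)**2 - 1*(-1)) = 1/(-110 + 1 + 1) = 1/(-108) = -1/108)
sqrt((1952 + 17266)*(z(-93, 41) - 14459) - 34303) = sqrt((1952 + 17266)*(-1/108 - 14459) - 34303) = sqrt(19218*(-1561573/108) - 34303) = sqrt(-5001718319/18 - 34303) = sqrt(-5002335773/18) = I*sqrt(10004671546)/6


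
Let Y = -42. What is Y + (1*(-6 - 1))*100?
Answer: -742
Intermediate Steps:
Y + (1*(-6 - 1))*100 = -42 + (1*(-6 - 1))*100 = -42 + (1*(-7))*100 = -42 - 7*100 = -42 - 700 = -742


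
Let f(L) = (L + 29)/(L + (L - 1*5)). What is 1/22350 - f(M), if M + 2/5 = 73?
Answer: -11353099/15667350 ≈ -0.72463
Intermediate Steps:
M = 363/5 (M = -⅖ + 73 = 363/5 ≈ 72.600)
f(L) = (29 + L)/(-5 + 2*L) (f(L) = (29 + L)/(L + (L - 5)) = (29 + L)/(L + (-5 + L)) = (29 + L)/(-5 + 2*L))
1/22350 - f(M) = 1/22350 - (29 + 363/5)/(-5 + 2*(363/5)) = 1/22350 - 508/((-5 + 726/5)*5) = 1/22350 - 508/(701/5*5) = 1/22350 - 5*508/(701*5) = 1/22350 - 1*508/701 = 1/22350 - 508/701 = -11353099/15667350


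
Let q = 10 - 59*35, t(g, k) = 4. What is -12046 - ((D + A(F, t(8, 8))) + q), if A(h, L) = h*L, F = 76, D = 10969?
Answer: -21264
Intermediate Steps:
A(h, L) = L*h
q = -2055 (q = 10 - 2065 = -2055)
-12046 - ((D + A(F, t(8, 8))) + q) = -12046 - ((10969 + 4*76) - 2055) = -12046 - ((10969 + 304) - 2055) = -12046 - (11273 - 2055) = -12046 - 1*9218 = -12046 - 9218 = -21264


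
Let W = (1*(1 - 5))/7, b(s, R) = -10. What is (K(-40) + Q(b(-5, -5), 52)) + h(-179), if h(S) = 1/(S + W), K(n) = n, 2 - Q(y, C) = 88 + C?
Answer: -223753/1257 ≈ -178.01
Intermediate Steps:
Q(y, C) = -86 - C (Q(y, C) = 2 - (88 + C) = 2 + (-88 - C) = -86 - C)
W = -4/7 (W = (1*(-4))*(⅐) = -4*⅐ = -4/7 ≈ -0.57143)
h(S) = 1/(-4/7 + S) (h(S) = 1/(S - 4/7) = 1/(-4/7 + S))
(K(-40) + Q(b(-5, -5), 52)) + h(-179) = (-40 + (-86 - 1*52)) + 7/(-4 + 7*(-179)) = (-40 + (-86 - 52)) + 7/(-4 - 1253) = (-40 - 138) + 7/(-1257) = -178 + 7*(-1/1257) = -178 - 7/1257 = -223753/1257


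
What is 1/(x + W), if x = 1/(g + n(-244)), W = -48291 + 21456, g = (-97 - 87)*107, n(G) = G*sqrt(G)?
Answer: 8*(-61*sqrt(61) + 2461*I)/(-528327481*I + 13095480*sqrt(61)) ≈ -3.7265e-5 - 1.2434e-14*I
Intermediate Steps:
n(G) = G**(3/2)
g = -19688 (g = -184*107 = -19688)
W = -26835
x = 1/(-19688 - 488*I*sqrt(61)) (x = 1/(-19688 + (-244)**(3/2)) = 1/(-19688 - 488*I*sqrt(61)) ≈ -4.8958e-5 + 9.4777e-6*I)
1/(x + W) = 1/(I/(8*(-2461*I + 61*sqrt(61))) - 26835) = 1/(-26835 + I/(8*(-2461*I + 61*sqrt(61))))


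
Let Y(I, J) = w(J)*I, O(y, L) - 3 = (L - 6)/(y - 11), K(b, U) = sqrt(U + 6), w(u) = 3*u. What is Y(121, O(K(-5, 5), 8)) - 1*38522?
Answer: -187528/5 - 33*sqrt(11)/5 ≈ -37528.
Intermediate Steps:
K(b, U) = sqrt(6 + U)
O(y, L) = 3 + (-6 + L)/(-11 + y) (O(y, L) = 3 + (L - 6)/(y - 11) = 3 + (-6 + L)/(-11 + y))
Y(I, J) = 3*I*J (Y(I, J) = (3*J)*I = 3*I*J)
Y(121, O(K(-5, 5), 8)) - 1*38522 = 3*121*((-39 + 8 + 3*sqrt(6 + 5))/(-11 + sqrt(6 + 5))) - 1*38522 = 3*121*((-39 + 8 + 3*sqrt(11))/(-11 + sqrt(11))) - 38522 = 3*121*((-31 + 3*sqrt(11))/(-11 + sqrt(11))) - 38522 = 363*(-31 + 3*sqrt(11))/(-11 + sqrt(11)) - 38522 = -38522 + 363*(-31 + 3*sqrt(11))/(-11 + sqrt(11))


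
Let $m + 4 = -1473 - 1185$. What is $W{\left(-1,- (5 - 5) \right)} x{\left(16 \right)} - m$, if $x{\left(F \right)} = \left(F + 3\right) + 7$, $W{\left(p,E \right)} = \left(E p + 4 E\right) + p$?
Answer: $2636$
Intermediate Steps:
$W{\left(p,E \right)} = p + 4 E + E p$ ($W{\left(p,E \right)} = \left(4 E + E p\right) + p = p + 4 E + E p$)
$m = -2662$ ($m = -4 - 2658 = -2662$)
$x{\left(F \right)} = 10 + F$ ($x{\left(F \right)} = \left(3 + F\right) + 7 = 10 + F$)
$W{\left(-1,- (5 - 5) \right)} x{\left(16 \right)} - m = \left(-1 + 4 \left(- (5 - 5)\right) + - (5 - 5) \left(-1\right)\right) \left(10 + 16\right) - -2662 = \left(-1 + 4 \left(\left(-1\right) 0\right) + \left(-1\right) 0 \left(-1\right)\right) 26 + 2662 = \left(-1 + 4 \cdot 0 + 0 \left(-1\right)\right) 26 + 2662 = \left(-1 + 0 + 0\right) 26 + 2662 = \left(-1\right) 26 + 2662 = -26 + 2662 = 2636$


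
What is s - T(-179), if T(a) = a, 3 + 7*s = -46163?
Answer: -44913/7 ≈ -6416.1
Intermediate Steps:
s = -46166/7 (s = -3/7 + (⅐)*(-46163) = -3/7 - 46163/7 = -46166/7 ≈ -6595.1)
s - T(-179) = -46166/7 - 1*(-179) = -46166/7 + 179 = -44913/7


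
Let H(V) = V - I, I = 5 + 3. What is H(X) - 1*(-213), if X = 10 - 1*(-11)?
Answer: 226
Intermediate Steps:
I = 8
X = 21 (X = 10 + 11 = 21)
H(V) = -8 + V (H(V) = V - 1*8 = V - 8 = -8 + V)
H(X) - 1*(-213) = (-8 + 21) - 1*(-213) = 13 + 213 = 226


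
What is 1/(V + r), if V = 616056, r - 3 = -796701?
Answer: -1/180642 ≈ -5.5358e-6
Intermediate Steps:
r = -796698 (r = 3 - 796701 = -796698)
1/(V + r) = 1/(616056 - 796698) = 1/(-180642) = -1/180642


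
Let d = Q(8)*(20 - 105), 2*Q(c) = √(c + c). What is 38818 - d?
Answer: 38988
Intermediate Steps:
Q(c) = √2*√c/2 (Q(c) = √(c + c)/2 = √(2*c)/2 = (√2*√c)/2 = √2*√c/2)
d = -170 (d = (√2*√8/2)*(20 - 105) = (√2*(2*√2)/2)*(-85) = 2*(-85) = -170)
38818 - d = 38818 - 1*(-170) = 38818 + 170 = 38988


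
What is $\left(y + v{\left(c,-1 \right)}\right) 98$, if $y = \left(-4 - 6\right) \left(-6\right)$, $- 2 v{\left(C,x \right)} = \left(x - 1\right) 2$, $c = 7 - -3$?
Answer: $6076$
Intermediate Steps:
$c = 10$ ($c = 7 + 3 = 10$)
$v{\left(C,x \right)} = 1 - x$ ($v{\left(C,x \right)} = - \frac{\left(x - 1\right) 2}{2} = - \frac{\left(-1 + x\right) 2}{2} = - \frac{-2 + 2 x}{2} = 1 - x$)
$y = 60$ ($y = \left(-10\right) \left(-6\right) = 60$)
$\left(y + v{\left(c,-1 \right)}\right) 98 = \left(60 + \left(1 - -1\right)\right) 98 = \left(60 + \left(1 + 1\right)\right) 98 = \left(60 + 2\right) 98 = 62 \cdot 98 = 6076$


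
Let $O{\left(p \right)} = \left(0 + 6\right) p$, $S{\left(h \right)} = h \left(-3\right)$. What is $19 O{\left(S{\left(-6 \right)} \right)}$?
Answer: $2052$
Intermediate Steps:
$S{\left(h \right)} = - 3 h$
$O{\left(p \right)} = 6 p$
$19 O{\left(S{\left(-6 \right)} \right)} = 19 \cdot 6 \left(\left(-3\right) \left(-6\right)\right) = 19 \cdot 6 \cdot 18 = 19 \cdot 108 = 2052$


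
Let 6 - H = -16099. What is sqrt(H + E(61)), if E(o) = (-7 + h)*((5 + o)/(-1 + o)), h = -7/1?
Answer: 8*sqrt(6285)/5 ≈ 126.84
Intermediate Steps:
H = 16105 (H = 6 - 1*(-16099) = 6 + 16099 = 16105)
h = -7 (h = -7*1 = -7)
E(o) = -14*(5 + o)/(-1 + o) (E(o) = (-7 - 7)*((5 + o)/(-1 + o)) = -14*(5 + o)/(-1 + o))
sqrt(H + E(61)) = sqrt(16105 + 14*(-5 - 1*61)/(-1 + 61)) = sqrt(16105 + 14*(-5 - 61)/60) = sqrt(16105 + 14*(1/60)*(-66)) = sqrt(16105 - 77/5) = sqrt(80448/5) = 8*sqrt(6285)/5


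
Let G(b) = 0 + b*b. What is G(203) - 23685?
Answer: 17524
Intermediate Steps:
G(b) = b² (G(b) = 0 + b² = b²)
G(203) - 23685 = 203² - 23685 = 41209 - 23685 = 17524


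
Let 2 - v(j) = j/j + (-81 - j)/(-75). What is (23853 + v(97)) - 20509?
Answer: 250697/75 ≈ 3342.6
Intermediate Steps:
v(j) = -2/25 - j/75 (v(j) = 2 - (j/j + (-81 - j)/(-75)) = 2 - (1 + (-81 - j)*(-1/75)) = 2 - (1 + (27/25 + j/75)) = 2 - (52/25 + j/75) = 2 + (-52/25 - j/75) = -2/25 - j/75)
(23853 + v(97)) - 20509 = (23853 + (-2/25 - 1/75*97)) - 20509 = (23853 + (-2/25 - 97/75)) - 20509 = (23853 - 103/75) - 20509 = 1788872/75 - 20509 = 250697/75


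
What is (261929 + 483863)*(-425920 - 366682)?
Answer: -591116230784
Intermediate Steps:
(261929 + 483863)*(-425920 - 366682) = 745792*(-792602) = -591116230784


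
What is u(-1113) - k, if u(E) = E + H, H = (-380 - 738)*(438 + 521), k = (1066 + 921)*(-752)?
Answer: 420949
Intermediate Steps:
k = -1494224 (k = 1987*(-752) = -1494224)
H = -1072162 (H = -1118*959 = -1072162)
u(E) = -1072162 + E (u(E) = E - 1072162 = -1072162 + E)
u(-1113) - k = (-1072162 - 1113) - 1*(-1494224) = -1073275 + 1494224 = 420949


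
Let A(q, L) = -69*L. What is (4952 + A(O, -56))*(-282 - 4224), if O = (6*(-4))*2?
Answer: -39724896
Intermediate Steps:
O = -48 (O = -24*2 = -48)
(4952 + A(O, -56))*(-282 - 4224) = (4952 - 69*(-56))*(-282 - 4224) = (4952 + 3864)*(-4506) = 8816*(-4506) = -39724896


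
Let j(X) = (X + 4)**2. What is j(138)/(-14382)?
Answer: -10082/7191 ≈ -1.4020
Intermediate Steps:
j(X) = (4 + X)**2
j(138)/(-14382) = (4 + 138)**2/(-14382) = 142**2*(-1/14382) = 20164*(-1/14382) = -10082/7191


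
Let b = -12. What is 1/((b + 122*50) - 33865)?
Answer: -1/27777 ≈ -3.6001e-5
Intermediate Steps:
1/((b + 122*50) - 33865) = 1/((-12 + 122*50) - 33865) = 1/((-12 + 6100) - 33865) = 1/(6088 - 33865) = 1/(-27777) = -1/27777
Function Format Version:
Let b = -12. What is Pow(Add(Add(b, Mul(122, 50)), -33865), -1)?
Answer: Rational(-1, 27777) ≈ -3.6001e-5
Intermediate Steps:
Pow(Add(Add(b, Mul(122, 50)), -33865), -1) = Pow(Add(Add(-12, Mul(122, 50)), -33865), -1) = Pow(Add(Add(-12, 6100), -33865), -1) = Pow(Add(6088, -33865), -1) = Pow(-27777, -1) = Rational(-1, 27777)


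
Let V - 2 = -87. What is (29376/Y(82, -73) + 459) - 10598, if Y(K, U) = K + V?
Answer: -19931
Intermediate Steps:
V = -85 (V = 2 - 87 = -85)
Y(K, U) = -85 + K (Y(K, U) = K - 85 = -85 + K)
(29376/Y(82, -73) + 459) - 10598 = (29376/(-85 + 82) + 459) - 10598 = (29376/(-3) + 459) - 10598 = (29376*(-1/3) + 459) - 10598 = (-9792 + 459) - 10598 = -9333 - 10598 = -19931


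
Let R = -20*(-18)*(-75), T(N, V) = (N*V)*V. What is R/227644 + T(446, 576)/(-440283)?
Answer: -2808070621902/8352315271 ≈ -336.20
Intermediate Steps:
T(N, V) = N*V²
R = -27000 (R = 360*(-75) = -27000)
R/227644 + T(446, 576)/(-440283) = -27000/227644 + (446*576²)/(-440283) = -27000*1/227644 + (446*331776)*(-1/440283) = -6750/56911 + 147972096*(-1/440283) = -6750/56911 - 49324032/146761 = -2808070621902/8352315271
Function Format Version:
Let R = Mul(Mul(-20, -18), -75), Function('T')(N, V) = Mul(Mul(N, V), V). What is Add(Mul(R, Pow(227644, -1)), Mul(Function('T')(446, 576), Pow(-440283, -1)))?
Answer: Rational(-2808070621902, 8352315271) ≈ -336.20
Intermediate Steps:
Function('T')(N, V) = Mul(N, Pow(V, 2))
R = -27000 (R = Mul(360, -75) = -27000)
Add(Mul(R, Pow(227644, -1)), Mul(Function('T')(446, 576), Pow(-440283, -1))) = Add(Mul(-27000, Pow(227644, -1)), Mul(Mul(446, Pow(576, 2)), Pow(-440283, -1))) = Add(Mul(-27000, Rational(1, 227644)), Mul(Mul(446, 331776), Rational(-1, 440283))) = Add(Rational(-6750, 56911), Mul(147972096, Rational(-1, 440283))) = Add(Rational(-6750, 56911), Rational(-49324032, 146761)) = Rational(-2808070621902, 8352315271)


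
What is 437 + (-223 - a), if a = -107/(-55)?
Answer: 11663/55 ≈ 212.05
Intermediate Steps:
a = 107/55 (a = -107*(-1/55) = 107/55 ≈ 1.9455)
437 + (-223 - a) = 437 + (-223 - 1*107/55) = 437 + (-223 - 107/55) = 437 - 12372/55 = 11663/55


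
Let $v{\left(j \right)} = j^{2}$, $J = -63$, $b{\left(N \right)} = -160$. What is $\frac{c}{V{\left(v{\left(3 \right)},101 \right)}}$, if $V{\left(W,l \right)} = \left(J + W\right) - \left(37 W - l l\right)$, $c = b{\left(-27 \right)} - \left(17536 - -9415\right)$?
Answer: $- \frac{3873}{1402} \approx -2.7625$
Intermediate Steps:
$c = -27111$ ($c = -160 - \left(17536 - -9415\right) = -160 - \left(17536 + 9415\right) = -160 - 26951 = -27111$)
$V{\left(W,l \right)} = -63 + l^{2} - 36 W$ ($V{\left(W,l \right)} = \left(-63 + W\right) - \left(37 W - l l\right) = \left(-63 + W\right) - \left(- l^{2} + 37 W\right) = -63 + l^{2} - 36 W$)
$\frac{c}{V{\left(v{\left(3 \right)},101 \right)}} = - \frac{27111}{-63 + 101^{2} - 36 \cdot 3^{2}} = - \frac{27111}{-63 + 10201 - 324} = - \frac{27111}{9814} = \left(-27111\right) \frac{1}{9814} = - \frac{3873}{1402}$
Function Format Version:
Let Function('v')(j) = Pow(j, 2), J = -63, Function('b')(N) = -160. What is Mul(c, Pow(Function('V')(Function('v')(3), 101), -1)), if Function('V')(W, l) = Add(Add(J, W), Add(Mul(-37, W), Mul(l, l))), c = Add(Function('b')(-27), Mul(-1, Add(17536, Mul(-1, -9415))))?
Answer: Rational(-3873, 1402) ≈ -2.7625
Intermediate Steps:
c = -27111 (c = Add(-160, Mul(-1, Add(17536, Mul(-1, -9415)))) = Add(-160, Mul(-1, Add(17536, 9415))) = Add(-160, Mul(-1, 26951)) = Add(-160, -26951) = -27111)
Function('V')(W, l) = Add(-63, Pow(l, 2), Mul(-36, W)) (Function('V')(W, l) = Add(Add(-63, W), Add(Mul(-37, W), Mul(l, l))) = Add(Add(-63, W), Add(Mul(-37, W), Pow(l, 2))) = Add(Add(-63, W), Add(Pow(l, 2), Mul(-37, W))) = Add(-63, Pow(l, 2), Mul(-36, W)))
Mul(c, Pow(Function('V')(Function('v')(3), 101), -1)) = Mul(-27111, Pow(Add(-63, Pow(101, 2), Mul(-36, Pow(3, 2))), -1)) = Mul(-27111, Pow(Add(-63, 10201, Mul(-36, 9)), -1)) = Mul(-27111, Pow(Add(-63, 10201, -324), -1)) = Mul(-27111, Pow(9814, -1)) = Mul(-27111, Rational(1, 9814)) = Rational(-3873, 1402)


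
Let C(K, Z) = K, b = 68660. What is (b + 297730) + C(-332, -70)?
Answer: 366058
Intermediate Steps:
(b + 297730) + C(-332, -70) = (68660 + 297730) - 332 = 366390 - 332 = 366058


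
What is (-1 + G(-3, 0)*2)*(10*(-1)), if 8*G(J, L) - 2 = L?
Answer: 5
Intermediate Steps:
G(J, L) = 1/4 + L/8
(-1 + G(-3, 0)*2)*(10*(-1)) = (-1 + (1/4 + (1/8)*0)*2)*(10*(-1)) = (-1 + (1/4 + 0)*2)*(-10) = (-1 + (1/4)*2)*(-10) = (-1 + 1/2)*(-10) = -1/2*(-10) = 5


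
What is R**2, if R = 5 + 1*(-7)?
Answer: 4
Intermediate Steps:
R = -2 (R = 5 - 7 = -2)
R**2 = (-2)**2 = 4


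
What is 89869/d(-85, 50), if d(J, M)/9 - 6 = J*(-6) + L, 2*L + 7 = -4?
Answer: 179738/9189 ≈ 19.560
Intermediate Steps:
L = -11/2 (L = -7/2 + (1/2)*(-4) = -7/2 - 2 = -11/2 ≈ -5.5000)
d(J, M) = 9/2 - 54*J (d(J, M) = 54 + 9*(J*(-6) - 11/2) = 54 + 9*(-6*J - 11/2) = 54 + 9*(-11/2 - 6*J) = 54 + (-99/2 - 54*J) = 9/2 - 54*J)
89869/d(-85, 50) = 89869/(9/2 - 54*(-85)) = 89869/(9/2 + 4590) = 89869/(9189/2) = 89869*(2/9189) = 179738/9189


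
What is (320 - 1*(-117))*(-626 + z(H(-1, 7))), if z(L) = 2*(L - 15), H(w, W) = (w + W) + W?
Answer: -275310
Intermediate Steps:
H(w, W) = w + 2*W (H(w, W) = (W + w) + W = w + 2*W)
z(L) = -30 + 2*L (z(L) = 2*(-15 + L) = -30 + 2*L)
(320 - 1*(-117))*(-626 + z(H(-1, 7))) = (320 - 1*(-117))*(-626 + (-30 + 2*(-1 + 2*7))) = (320 + 117)*(-626 + (-30 + 2*(-1 + 14))) = 437*(-626 + (-30 + 2*13)) = 437*(-626 + (-30 + 26)) = 437*(-626 - 4) = 437*(-630) = -275310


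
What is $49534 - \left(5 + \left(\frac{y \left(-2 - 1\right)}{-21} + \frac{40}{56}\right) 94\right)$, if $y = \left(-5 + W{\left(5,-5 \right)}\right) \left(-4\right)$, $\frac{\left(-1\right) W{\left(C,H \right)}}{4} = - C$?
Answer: $\frac{351873}{7} \approx 50268.0$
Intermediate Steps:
$W{\left(C,H \right)} = 4 C$ ($W{\left(C,H \right)} = - 4 \left(- C\right) = 4 C$)
$y = -60$ ($y = \left(-5 + 4 \cdot 5\right) \left(-4\right) = \left(-5 + 20\right) \left(-4\right) = 15 \left(-4\right) = -60$)
$49534 - \left(5 + \left(\frac{y \left(-2 - 1\right)}{-21} + \frac{40}{56}\right) 94\right) = 49534 - \left(5 + \left(\frac{\left(-60\right) \left(-2 - 1\right)}{-21} + \frac{40}{56}\right) 94\right) = 49534 - \left(5 + \left(\left(-60\right) \left(-3\right) \left(- \frac{1}{21}\right) + 40 \cdot \frac{1}{56}\right) 94\right) = 49534 - \left(5 + \left(180 \left(- \frac{1}{21}\right) + \frac{5}{7}\right) 94\right) = 49534 - \left(5 + \left(- \frac{60}{7} + \frac{5}{7}\right) 94\right) = 49534 - \left(5 - \frac{5170}{7}\right) = 49534 - - \frac{5135}{7} = 49534 + \frac{5135}{7} = \frac{351873}{7}$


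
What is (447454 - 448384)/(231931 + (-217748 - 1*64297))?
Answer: 465/25057 ≈ 0.018558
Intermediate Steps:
(447454 - 448384)/(231931 + (-217748 - 1*64297)) = -930/(231931 + (-217748 - 64297)) = -930/(231931 - 282045) = -930/(-50114) = -930*(-1/50114) = 465/25057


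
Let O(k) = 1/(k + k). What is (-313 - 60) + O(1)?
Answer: -745/2 ≈ -372.50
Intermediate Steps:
O(k) = 1/(2*k)
(-313 - 60) + O(1) = (-313 - 60) + (½)/1 = -373 + (½)*1 = -373 + ½ = -745/2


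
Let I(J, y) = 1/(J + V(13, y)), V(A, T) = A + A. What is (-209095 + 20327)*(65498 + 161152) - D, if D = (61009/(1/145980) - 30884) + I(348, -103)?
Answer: -19332183470865/374 ≈ -5.1690e+10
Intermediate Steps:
V(A, T) = 2*A
I(J, y) = 1/(26 + J) (I(J, y) = 1/(J + 2*13) = 1/(J + 26) = 1/(26 + J))
D = 3330867538065/374 (D = (61009/(1/145980) - 30884) + 1/(26 + 348) = (61009/(1/145980) - 30884) + 1/374 = (61009*145980 - 30884) + 1/374 = (8906093820 - 30884) + 1/374 = 8906062936 + 1/374 = 3330867538065/374 ≈ 8.9061e+9)
(-209095 + 20327)*(65498 + 161152) - D = (-209095 + 20327)*(65498 + 161152) - 1*3330867538065/374 = -188768*226650 - 3330867538065/374 = -42784267200 - 3330867538065/374 = -19332183470865/374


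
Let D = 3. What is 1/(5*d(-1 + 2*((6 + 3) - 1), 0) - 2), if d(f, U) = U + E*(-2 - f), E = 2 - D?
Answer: 1/83 ≈ 0.012048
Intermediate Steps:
E = -1 (E = 2 - 1*3 = 2 - 3 = -1)
d(f, U) = 2 + U + f (d(f, U) = U - (-2 - f) = U + (2 + f) = 2 + U + f)
1/(5*d(-1 + 2*((6 + 3) - 1), 0) - 2) = 1/(5*(2 + 0 + (-1 + 2*((6 + 3) - 1))) - 2) = 1/(5*(2 + 0 + (-1 + 2*(9 - 1))) - 2) = 1/(5*(2 + 0 + (-1 + 2*8)) - 2) = 1/(5*(2 + 0 + (-1 + 16)) - 2) = 1/(5*(2 + 0 + 15) - 2) = 1/(5*17 - 2) = 1/(85 - 2) = 1/83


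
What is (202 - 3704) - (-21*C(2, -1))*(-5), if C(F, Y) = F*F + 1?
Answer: -4027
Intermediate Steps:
C(F, Y) = 1 + F² (C(F, Y) = F² + 1 = 1 + F²)
(202 - 3704) - (-21*C(2, -1))*(-5) = (202 - 3704) - (-21*(1 + 2²))*(-5) = -3502 - (-21*(1 + 4))*(-5) = -3502 - (-21*5)*(-5) = -3502 - (-105)*(-5) = -3502 - 1*525 = -3502 - 525 = -4027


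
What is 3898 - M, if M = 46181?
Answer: -42283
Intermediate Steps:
3898 - M = 3898 - 1*46181 = 3898 - 46181 = -42283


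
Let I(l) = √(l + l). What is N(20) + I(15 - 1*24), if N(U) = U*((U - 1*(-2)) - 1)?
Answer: 420 + 3*I*√2 ≈ 420.0 + 4.2426*I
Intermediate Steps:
I(l) = √2*√l (I(l) = √(2*l) = √2*√l)
N(U) = U*(1 + U) (N(U) = U*((U + 2) - 1) = U*((2 + U) - 1) = U*(1 + U))
N(20) + I(15 - 1*24) = 20*(1 + 20) + √2*√(15 - 1*24) = 20*21 + √2*√(15 - 24) = 420 + √2*√(-9) = 420 + √2*(3*I) = 420 + 3*I*√2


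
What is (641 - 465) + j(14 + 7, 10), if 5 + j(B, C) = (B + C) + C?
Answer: 212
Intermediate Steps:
j(B, C) = -5 + B + 2*C (j(B, C) = -5 + ((B + C) + C) = -5 + (B + 2*C) = -5 + B + 2*C)
(641 - 465) + j(14 + 7, 10) = (641 - 465) + (-5 + (14 + 7) + 2*10) = 176 + (-5 + 21 + 20) = 176 + 36 = 212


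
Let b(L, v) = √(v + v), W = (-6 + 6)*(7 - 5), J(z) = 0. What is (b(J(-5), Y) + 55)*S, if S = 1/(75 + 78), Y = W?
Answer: 55/153 ≈ 0.35948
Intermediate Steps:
W = 0 (W = 0*2 = 0)
Y = 0
b(L, v) = √2*√v (b(L, v) = √(2*v) = √2*√v)
S = 1/153 ≈ 0.0065359
(b(J(-5), Y) + 55)*S = (√2*√0 + 55)*(1/153) = (√2*0 + 55)*(1/153) = (0 + 55)*(1/153) = 55*(1/153) = 55/153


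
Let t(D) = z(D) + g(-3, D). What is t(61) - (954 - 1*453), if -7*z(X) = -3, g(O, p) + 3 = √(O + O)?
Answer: -3525/7 + I*√6 ≈ -503.57 + 2.4495*I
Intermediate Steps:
g(O, p) = -3 + √2*√O (g(O, p) = -3 + √(O + O) = -3 + √(2*O) = -3 + √2*√O)
z(X) = 3/7 (z(X) = -⅐*(-3) = 3/7)
t(D) = -18/7 + I*√6 (t(D) = 3/7 + (-3 + √2*√(-3)) = 3/7 + (-3 + √2*(I*√3)) = 3/7 + (-3 + I*√6) = -18/7 + I*√6)
t(61) - (954 - 1*453) = (-18/7 + I*√6) - (954 - 1*453) = (-18/7 + I*√6) - (954 - 453) = (-18/7 + I*√6) - 1*501 = (-18/7 + I*√6) - 501 = -3525/7 + I*√6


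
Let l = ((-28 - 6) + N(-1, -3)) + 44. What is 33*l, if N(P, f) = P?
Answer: 297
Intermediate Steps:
l = 9 (l = ((-28 - 6) - 1) + 44 = (-34 - 1) + 44 = -35 + 44 = 9)
33*l = 33*9 = 297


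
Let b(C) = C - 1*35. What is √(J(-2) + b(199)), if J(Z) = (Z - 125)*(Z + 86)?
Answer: 2*I*√2626 ≈ 102.49*I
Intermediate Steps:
J(Z) = (-125 + Z)*(86 + Z)
b(C) = -35 + C (b(C) = C - 35 = -35 + C)
√(J(-2) + b(199)) = √((-10750 + (-2)² - 39*(-2)) + (-35 + 199)) = √((-10750 + 4 + 78) + 164) = √(-10668 + 164) = √(-10504) = 2*I*√2626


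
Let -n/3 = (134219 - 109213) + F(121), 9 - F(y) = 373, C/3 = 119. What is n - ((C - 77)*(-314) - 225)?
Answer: 14219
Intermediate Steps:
C = 357 (C = 3*119 = 357)
F(y) = -364 (F(y) = 9 - 1*373 = 9 - 373 = -364)
n = -73926 (n = -3*((134219 - 109213) - 364) = -3*(25006 - 364) = -3*24642 = -73926)
n - ((C - 77)*(-314) - 225) = -73926 - ((357 - 77)*(-314) - 225) = -73926 - (280*(-314) - 225) = -73926 - (-87920 - 225) = -73926 - 1*(-88145) = -73926 + 88145 = 14219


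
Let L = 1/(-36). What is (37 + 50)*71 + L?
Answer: 222371/36 ≈ 6177.0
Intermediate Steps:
L = -1/36 ≈ -0.027778
(37 + 50)*71 + L = (37 + 50)*71 - 1/36 = 87*71 - 1/36 = 6177 - 1/36 = 222371/36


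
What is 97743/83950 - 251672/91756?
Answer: -3039839423/1925729050 ≈ -1.5785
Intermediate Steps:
97743/83950 - 251672/91756 = 97743*(1/83950) - 251672*1/91756 = 97743/83950 - 62918/22939 = -3039839423/1925729050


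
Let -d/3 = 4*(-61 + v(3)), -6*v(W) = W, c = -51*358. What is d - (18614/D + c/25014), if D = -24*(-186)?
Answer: 6835234597/9305208 ≈ 734.56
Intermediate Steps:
c = -18258
v(W) = -W/6
D = 4464
d = 738 (d = -12*(-61 - ⅙*3) = -12*(-61 - ½) = -12*(-123)/2 = -3*(-246) = 738)
d - (18614/D + c/25014) = 738 - (18614/4464 - 18258/25014) = 738 - (18614*(1/4464) - 18258*1/25014) = 738 - (9307/2232 - 3043/4169) = 738 - 1*32008907/9305208 = 738 - 32008907/9305208 = 6835234597/9305208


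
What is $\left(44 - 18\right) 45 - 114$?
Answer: $1056$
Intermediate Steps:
$\left(44 - 18\right) 45 - 114 = 26 \cdot 45 - 114 = 1170 - 114 = 1056$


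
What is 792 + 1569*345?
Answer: 542097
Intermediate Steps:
792 + 1569*345 = 792 + 541305 = 542097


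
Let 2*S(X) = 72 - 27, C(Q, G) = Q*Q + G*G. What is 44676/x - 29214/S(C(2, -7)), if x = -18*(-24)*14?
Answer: -1084451/840 ≈ -1291.0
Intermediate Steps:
C(Q, G) = G² + Q² (C(Q, G) = Q² + G² = G² + Q²)
S(X) = 45/2 (S(X) = (72 - 27)/2 = (½)*45 = 45/2)
x = 6048 (x = 432*14 = 6048)
44676/x - 29214/S(C(2, -7)) = 44676/6048 - 29214/45/2 = 44676*(1/6048) - 29214*2/45 = 1241/168 - 6492/5 = -1084451/840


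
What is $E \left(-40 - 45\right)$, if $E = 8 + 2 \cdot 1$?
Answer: $-850$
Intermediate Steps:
$E = 10$ ($E = 8 + 2 = 10$)
$E \left(-40 - 45\right) = 10 \left(-40 - 45\right) = 10 \left(-85\right) = -850$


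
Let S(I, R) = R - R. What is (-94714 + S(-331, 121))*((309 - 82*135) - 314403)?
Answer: 30797583096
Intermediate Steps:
S(I, R) = 0
(-94714 + S(-331, 121))*((309 - 82*135) - 314403) = (-94714 + 0)*((309 - 82*135) - 314403) = -94714*((309 - 11070) - 314403) = -94714*(-10761 - 314403) = -94714*(-325164) = 30797583096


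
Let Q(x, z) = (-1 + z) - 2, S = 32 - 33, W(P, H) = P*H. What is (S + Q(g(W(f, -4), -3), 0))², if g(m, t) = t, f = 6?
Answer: 16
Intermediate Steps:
W(P, H) = H*P
S = -1
Q(x, z) = -3 + z
(S + Q(g(W(f, -4), -3), 0))² = (-1 + (-3 + 0))² = (-1 - 3)² = (-4)² = 16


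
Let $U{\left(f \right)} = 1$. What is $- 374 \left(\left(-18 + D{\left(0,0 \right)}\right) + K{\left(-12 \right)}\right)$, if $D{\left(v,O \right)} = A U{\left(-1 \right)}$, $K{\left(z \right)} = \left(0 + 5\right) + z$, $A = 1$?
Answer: $8976$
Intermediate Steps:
$K{\left(z \right)} = 5 + z$
$D{\left(v,O \right)} = 1$ ($D{\left(v,O \right)} = 1 \cdot 1 = 1$)
$- 374 \left(\left(-18 + D{\left(0,0 \right)}\right) + K{\left(-12 \right)}\right) = - 374 \left(\left(-18 + 1\right) + \left(5 - 12\right)\right) = - 374 \left(-17 - 7\right) = \left(-374\right) \left(-24\right) = 8976$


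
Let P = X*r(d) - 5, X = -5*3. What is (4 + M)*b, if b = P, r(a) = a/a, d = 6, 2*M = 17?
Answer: -250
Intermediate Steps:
M = 17/2 (M = (½)*17 = 17/2 ≈ 8.5000)
r(a) = 1
X = -15
P = -20 (P = -15*1 - 5 = -15 - 5 = -20)
b = -20
(4 + M)*b = (4 + 17/2)*(-20) = (25/2)*(-20) = -250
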